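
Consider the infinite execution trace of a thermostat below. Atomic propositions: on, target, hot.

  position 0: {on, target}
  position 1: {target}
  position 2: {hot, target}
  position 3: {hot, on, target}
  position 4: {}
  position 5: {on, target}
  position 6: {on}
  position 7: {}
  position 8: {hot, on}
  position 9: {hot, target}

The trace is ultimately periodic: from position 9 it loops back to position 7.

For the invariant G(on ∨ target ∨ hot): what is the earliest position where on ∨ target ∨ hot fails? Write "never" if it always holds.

4

Check on ∨ target ∨ hot at each position in order: 0 ✓, 1 ✓, 2 ✓, 3 ✓.
At position 4 the labels are {}, so on ∨ target ∨ hot is false there. This is the first violation.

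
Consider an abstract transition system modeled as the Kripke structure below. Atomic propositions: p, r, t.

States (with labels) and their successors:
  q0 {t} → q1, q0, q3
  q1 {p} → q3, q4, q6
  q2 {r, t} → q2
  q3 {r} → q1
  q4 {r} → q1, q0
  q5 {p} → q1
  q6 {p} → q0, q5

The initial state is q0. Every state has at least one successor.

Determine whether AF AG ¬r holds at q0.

Violated

States satisfying AG ¬r: ∅.
States satisfying AF AG ¬r: ∅.
There is a path from q0 along which AG ¬r never holds.
q0 ∉ Sat(AF AG ¬r).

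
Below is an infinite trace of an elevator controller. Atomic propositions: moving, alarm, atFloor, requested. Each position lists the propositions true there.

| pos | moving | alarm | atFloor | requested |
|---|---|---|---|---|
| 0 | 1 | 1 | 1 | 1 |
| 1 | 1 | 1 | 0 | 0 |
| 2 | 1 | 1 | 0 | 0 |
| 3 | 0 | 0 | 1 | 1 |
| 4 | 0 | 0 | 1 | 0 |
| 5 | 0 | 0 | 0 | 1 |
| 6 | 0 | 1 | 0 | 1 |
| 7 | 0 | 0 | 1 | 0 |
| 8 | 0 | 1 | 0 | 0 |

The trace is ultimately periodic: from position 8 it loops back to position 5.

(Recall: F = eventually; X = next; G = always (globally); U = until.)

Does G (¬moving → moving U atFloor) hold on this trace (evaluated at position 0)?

¬moving → moving U atFloor must hold at every position from 0 onward. It fails at position 5, so G (¬moving → moving U atFloor) is false.
Positions where ¬moving holds: 3, 4, 5, 6, 7, 8.
Check moving U atFloor at each: 3→ok, 4→ok, 5→fails, 6→fails, 7→ok, 8→fails.

Does not hold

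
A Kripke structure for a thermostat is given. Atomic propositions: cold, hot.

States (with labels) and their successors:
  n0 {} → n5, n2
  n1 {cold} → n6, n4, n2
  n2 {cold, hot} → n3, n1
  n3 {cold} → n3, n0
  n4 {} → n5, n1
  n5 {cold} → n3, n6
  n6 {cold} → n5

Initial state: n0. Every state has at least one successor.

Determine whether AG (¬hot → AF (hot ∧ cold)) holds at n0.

States satisfying ¬hot → AF (hot ∧ cold): {n2}.
States satisfying AG (¬hot → AF (hot ∧ cold)): ∅.
n0 is reachable from n0 and violates ¬hot → AF (hot ∧ cold), so AG fails at n0.
n0 ∉ Sat(AG (¬hot → AF (hot ∧ cold))).

Violated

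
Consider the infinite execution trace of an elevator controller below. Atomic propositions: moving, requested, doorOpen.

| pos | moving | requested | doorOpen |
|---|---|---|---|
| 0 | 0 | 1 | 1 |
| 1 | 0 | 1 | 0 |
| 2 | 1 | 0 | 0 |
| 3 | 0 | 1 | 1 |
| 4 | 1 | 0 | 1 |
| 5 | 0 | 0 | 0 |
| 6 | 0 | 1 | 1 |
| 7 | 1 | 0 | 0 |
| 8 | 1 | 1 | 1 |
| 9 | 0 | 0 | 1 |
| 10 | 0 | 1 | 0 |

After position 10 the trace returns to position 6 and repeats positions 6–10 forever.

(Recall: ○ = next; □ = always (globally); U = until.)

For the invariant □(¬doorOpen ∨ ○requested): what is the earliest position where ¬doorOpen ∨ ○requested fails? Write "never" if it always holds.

3

Check ¬doorOpen ∨ ○requested at each position in order: 0 ✓, 1 ✓, 2 ✓.
At position 3 the labels are {doorOpen, requested} and the next position 4 has {doorOpen, moving}, so ¬doorOpen ∨ ○requested is false there. This is the first violation.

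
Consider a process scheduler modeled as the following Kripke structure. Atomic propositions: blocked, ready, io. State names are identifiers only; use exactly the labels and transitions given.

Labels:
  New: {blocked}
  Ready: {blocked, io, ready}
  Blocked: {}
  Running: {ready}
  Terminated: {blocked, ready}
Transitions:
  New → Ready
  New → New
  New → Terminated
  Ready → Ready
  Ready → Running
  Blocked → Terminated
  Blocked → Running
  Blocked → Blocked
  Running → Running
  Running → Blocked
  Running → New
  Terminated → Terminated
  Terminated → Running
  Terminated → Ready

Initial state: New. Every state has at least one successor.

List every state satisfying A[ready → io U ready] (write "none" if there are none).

States satisfying ready → io: {New, Ready, Blocked}.
States satisfying ready: {Ready, Running, Terminated}.
States satisfying A[ready → io U ready]: {Ready, Running, Terminated}.

{Ready, Running, Terminated}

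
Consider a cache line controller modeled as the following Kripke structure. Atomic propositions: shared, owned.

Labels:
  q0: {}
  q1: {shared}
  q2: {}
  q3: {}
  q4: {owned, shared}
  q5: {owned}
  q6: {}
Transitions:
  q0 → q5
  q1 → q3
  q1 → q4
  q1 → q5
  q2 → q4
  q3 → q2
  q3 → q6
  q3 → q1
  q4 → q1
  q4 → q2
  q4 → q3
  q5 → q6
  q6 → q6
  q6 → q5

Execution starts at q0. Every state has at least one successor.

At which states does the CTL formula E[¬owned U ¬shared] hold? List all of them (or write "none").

{q0, q1, q2, q3, q5, q6}

States satisfying ¬owned: {q0, q1, q2, q3, q6}.
States satisfying ¬shared: {q0, q2, q3, q5, q6}.
States satisfying E[¬owned U ¬shared]: {q0, q1, q2, q3, q5, q6}.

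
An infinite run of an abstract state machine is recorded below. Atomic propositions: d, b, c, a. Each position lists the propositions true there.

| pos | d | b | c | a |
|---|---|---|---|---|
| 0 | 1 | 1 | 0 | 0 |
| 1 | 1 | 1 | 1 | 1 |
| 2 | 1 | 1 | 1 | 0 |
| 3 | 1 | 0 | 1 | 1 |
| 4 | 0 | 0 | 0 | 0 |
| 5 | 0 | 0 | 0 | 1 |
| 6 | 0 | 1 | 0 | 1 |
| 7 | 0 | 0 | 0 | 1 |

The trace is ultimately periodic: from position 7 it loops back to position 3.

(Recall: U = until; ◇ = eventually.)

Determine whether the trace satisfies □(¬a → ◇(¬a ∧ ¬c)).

Yes

¬a → ◇(¬a ∧ ¬c) holds at every position 0..7, and those are all positions ever visited, so □(¬a → ◇(¬a ∧ ¬c)) holds.
Positions where ¬a holds: 0, 2, 4.
Check ◇(¬a ∧ ¬c) at each: 0→ok, 2→ok, 4→ok.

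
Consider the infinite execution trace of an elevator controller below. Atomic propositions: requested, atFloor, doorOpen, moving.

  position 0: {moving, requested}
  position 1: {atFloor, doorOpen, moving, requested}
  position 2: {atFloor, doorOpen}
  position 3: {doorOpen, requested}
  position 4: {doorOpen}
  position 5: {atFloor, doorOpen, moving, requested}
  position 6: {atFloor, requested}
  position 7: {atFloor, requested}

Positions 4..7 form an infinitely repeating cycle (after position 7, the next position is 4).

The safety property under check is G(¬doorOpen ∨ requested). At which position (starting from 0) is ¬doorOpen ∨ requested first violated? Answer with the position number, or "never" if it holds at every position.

2

Check ¬doorOpen ∨ requested at each position in order: 0 ✓, 1 ✓.
At position 2 the labels are {atFloor, doorOpen}, so ¬doorOpen ∨ requested is false there. This is the first violation.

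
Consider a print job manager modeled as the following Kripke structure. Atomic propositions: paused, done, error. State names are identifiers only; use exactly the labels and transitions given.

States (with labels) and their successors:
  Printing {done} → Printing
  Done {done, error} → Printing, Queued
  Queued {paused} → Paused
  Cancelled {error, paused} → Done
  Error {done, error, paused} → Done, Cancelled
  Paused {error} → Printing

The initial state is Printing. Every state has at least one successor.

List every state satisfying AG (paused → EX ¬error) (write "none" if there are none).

States satisfying paused → EX ¬error: {Printing, Done, Paused}.
States satisfying AG (paused → EX ¬error): {Printing, Paused}.

{Printing, Paused}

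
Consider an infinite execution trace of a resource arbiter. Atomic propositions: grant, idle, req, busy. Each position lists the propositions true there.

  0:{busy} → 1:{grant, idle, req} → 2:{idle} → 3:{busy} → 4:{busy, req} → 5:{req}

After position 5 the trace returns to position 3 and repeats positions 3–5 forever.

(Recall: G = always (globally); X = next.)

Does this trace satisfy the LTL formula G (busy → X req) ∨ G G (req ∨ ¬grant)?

Satisfied

busy → X req holds at every position 0..5, and those are all positions ever visited, so G (busy → X req) holds.
Positions where busy holds: 0, 3, 4.
Check X req at each: 0→ok, 3→ok, 4→ok.
G (req ∨ ¬grant) holds at every position 0..5, and those are all positions ever visited, so G G (req ∨ ¬grant) holds.
At position 0: G (busy → X req) is true; G G (req ∨ ¬grant) is true; so G (busy → X req) ∨ G G (req ∨ ¬grant) is true.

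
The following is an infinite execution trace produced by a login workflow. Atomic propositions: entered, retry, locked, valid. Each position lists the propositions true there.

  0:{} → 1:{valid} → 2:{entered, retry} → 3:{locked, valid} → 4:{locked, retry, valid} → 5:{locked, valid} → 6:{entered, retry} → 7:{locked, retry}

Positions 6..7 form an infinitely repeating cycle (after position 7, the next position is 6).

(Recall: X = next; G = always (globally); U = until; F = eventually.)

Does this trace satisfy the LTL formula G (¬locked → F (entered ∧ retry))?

Yes

¬locked → F (entered ∧ retry) holds at every position 0..7, and those are all positions ever visited, so G (¬locked → F (entered ∧ retry)) holds.
Positions where ¬locked holds: 0, 1, 2, 6.
Check F (entered ∧ retry) at each: 0→ok, 1→ok, 2→ok, 6→ok.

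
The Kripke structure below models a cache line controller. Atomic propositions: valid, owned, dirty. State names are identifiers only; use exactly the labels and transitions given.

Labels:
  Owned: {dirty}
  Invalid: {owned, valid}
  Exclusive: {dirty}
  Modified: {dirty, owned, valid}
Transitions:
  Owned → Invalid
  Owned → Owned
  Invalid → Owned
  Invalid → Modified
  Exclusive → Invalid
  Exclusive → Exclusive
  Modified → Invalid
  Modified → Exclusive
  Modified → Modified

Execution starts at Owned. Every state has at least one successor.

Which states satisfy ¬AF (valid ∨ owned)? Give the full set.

{Owned, Exclusive}

States satisfying valid ∨ owned: {Invalid, Modified}.
States satisfying AF (valid ∨ owned): {Invalid, Modified}.
States satisfying ¬AF (valid ∨ owned): {Owned, Exclusive}.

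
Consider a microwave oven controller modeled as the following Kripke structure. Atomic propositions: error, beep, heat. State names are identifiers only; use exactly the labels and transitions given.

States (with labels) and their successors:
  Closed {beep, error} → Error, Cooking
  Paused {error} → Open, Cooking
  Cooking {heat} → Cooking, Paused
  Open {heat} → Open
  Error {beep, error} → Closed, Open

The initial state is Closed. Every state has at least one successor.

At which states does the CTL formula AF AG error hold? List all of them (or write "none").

none

States satisfying AG error: ∅.
States satisfying AF AG error: ∅.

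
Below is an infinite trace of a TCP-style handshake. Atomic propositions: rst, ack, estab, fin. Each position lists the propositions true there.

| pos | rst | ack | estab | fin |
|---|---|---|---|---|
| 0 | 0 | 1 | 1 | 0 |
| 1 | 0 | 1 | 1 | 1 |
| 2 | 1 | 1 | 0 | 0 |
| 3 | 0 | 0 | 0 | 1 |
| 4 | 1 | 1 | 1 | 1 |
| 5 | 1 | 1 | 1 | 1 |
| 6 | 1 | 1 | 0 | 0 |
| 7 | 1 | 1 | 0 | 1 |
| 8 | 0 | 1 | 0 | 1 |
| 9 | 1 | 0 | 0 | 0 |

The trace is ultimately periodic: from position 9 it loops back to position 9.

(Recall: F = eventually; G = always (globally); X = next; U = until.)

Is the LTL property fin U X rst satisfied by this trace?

Walking from position 0: at position 0, X rst has not yet held and fin fails, so fin U X rst is false.

Does not hold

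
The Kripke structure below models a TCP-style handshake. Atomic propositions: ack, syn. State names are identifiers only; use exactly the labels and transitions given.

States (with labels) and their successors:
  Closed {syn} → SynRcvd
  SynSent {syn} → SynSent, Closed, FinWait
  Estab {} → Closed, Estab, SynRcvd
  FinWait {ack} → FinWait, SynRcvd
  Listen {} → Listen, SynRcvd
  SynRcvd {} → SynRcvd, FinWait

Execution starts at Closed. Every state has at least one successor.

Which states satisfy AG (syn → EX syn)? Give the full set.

States satisfying syn → EX syn: {SynSent, Estab, FinWait, Listen, SynRcvd}.
States satisfying AG (syn → EX syn): {FinWait, Listen, SynRcvd}.

{FinWait, Listen, SynRcvd}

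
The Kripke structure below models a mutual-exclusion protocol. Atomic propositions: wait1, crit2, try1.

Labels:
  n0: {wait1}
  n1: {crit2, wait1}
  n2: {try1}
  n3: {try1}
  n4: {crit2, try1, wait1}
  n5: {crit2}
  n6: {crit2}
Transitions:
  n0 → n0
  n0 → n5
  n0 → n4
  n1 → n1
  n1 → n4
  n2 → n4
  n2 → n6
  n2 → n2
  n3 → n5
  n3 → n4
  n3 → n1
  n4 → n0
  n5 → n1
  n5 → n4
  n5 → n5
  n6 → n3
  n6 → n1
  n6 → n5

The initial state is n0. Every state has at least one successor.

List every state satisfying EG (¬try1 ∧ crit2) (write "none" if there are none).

{n1, n5, n6}

States satisfying ¬try1 ∧ crit2: {n1, n5, n6}.
States satisfying EG (¬try1 ∧ crit2): {n1, n5, n6}.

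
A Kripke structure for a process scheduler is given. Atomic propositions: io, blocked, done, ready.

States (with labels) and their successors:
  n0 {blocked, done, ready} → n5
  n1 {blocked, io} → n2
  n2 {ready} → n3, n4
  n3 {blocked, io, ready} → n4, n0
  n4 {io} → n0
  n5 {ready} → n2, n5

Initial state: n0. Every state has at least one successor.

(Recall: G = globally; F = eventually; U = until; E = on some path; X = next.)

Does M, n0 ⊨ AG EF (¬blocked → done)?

Satisfied

States satisfying EF (¬blocked → done): {n0, n1, n2, n3, n4, n5}.
States satisfying AG EF (¬blocked → done): {n0, n1, n2, n3, n4, n5}.
Every state reachable from n0 satisfies EF (¬blocked → done).
n0 ∈ Sat(AG EF (¬blocked → done)).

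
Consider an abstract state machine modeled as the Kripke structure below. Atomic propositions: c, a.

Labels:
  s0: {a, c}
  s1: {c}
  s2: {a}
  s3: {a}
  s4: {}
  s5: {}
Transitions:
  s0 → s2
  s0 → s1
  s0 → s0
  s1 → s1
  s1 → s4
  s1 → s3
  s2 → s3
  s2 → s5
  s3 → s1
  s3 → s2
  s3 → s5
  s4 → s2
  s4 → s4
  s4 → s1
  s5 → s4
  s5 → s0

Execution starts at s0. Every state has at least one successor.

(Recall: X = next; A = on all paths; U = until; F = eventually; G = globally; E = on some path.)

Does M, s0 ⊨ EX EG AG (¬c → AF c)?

Violated

States satisfying EG AG (¬c → AF c): ∅.
States satisfying EX EG AG (¬c → AF c): ∅.
No suitable path/successor from s0 witnesses the formula.
s0 ∉ Sat(EX EG AG (¬c → AF c)).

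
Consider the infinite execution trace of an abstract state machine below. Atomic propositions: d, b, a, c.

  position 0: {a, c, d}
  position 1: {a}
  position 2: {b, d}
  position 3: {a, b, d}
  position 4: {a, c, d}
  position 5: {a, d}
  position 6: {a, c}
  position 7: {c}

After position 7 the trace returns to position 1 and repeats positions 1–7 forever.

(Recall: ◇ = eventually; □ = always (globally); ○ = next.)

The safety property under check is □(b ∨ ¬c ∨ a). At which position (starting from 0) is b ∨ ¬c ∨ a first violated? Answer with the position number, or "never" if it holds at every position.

Check b ∨ ¬c ∨ a at each position in order: 0 ✓, 1 ✓, 2 ✓, 3 ✓, 4 ✓, 5 ✓, 6 ✓.
At position 7 the labels are {c}, so b ∨ ¬c ∨ a is false there. This is the first violation.

7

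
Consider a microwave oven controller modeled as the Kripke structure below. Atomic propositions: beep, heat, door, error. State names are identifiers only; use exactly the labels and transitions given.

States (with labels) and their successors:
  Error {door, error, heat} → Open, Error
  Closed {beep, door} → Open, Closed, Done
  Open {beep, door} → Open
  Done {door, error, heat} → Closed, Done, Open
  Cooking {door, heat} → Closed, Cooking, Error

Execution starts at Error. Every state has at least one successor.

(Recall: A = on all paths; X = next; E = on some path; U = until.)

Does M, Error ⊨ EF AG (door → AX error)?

States satisfying AG (door → AX error): ∅.
States satisfying EF AG (door → AX error): ∅.
No suitable path/successor from Error witnesses the formula.
Error ∉ Sat(EF AG (door → AX error)).

Does not hold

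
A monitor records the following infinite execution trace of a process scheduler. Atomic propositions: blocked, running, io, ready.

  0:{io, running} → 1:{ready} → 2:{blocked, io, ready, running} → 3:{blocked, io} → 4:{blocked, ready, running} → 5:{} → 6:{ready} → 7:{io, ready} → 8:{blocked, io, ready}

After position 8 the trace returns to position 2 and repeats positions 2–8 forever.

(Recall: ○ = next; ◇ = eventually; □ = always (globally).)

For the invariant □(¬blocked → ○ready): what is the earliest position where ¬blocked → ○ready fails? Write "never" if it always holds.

never

¬blocked → ○ready holds at every position 0..8, and those are all the positions the trace ever visits, so the invariant □(¬blocked → ○ready) is never violated.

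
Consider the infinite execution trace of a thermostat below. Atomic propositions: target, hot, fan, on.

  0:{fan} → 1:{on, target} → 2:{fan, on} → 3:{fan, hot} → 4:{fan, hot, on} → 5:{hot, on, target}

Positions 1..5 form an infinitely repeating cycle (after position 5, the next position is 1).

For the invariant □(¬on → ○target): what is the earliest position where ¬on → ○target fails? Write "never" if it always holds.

Check ¬on → ○target at each position in order: 0 ✓, 1 ✓, 2 ✓.
At position 3 the labels are {fan, hot} and the next position 4 has {fan, hot, on}, so ¬on → ○target is false there. This is the first violation.

3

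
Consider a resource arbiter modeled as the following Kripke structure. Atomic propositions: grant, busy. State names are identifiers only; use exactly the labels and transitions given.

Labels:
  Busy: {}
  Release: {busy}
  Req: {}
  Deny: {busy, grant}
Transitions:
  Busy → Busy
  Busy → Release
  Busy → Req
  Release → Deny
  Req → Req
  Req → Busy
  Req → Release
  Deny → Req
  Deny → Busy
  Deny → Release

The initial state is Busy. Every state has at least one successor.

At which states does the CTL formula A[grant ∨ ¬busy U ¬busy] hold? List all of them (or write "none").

States satisfying grant ∨ ¬busy: {Busy, Req, Deny}.
States satisfying ¬busy: {Busy, Req}.
States satisfying A[grant ∨ ¬busy U ¬busy]: {Busy, Req}.

{Busy, Req}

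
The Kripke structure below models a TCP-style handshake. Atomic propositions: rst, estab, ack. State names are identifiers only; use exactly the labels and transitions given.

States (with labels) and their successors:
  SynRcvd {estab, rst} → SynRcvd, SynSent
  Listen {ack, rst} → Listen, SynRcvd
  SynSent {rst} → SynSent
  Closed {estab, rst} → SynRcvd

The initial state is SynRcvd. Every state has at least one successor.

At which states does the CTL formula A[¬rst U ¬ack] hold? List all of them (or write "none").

{SynRcvd, SynSent, Closed}

States satisfying ¬rst: ∅.
States satisfying ¬ack: {SynRcvd, SynSent, Closed}.
States satisfying A[¬rst U ¬ack]: {SynRcvd, SynSent, Closed}.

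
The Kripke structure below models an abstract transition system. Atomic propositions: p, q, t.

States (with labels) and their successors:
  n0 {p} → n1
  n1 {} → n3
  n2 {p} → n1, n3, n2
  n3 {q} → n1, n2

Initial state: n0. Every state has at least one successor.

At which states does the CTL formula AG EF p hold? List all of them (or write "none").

States satisfying EF p: {n0, n1, n2, n3}.
States satisfying AG EF p: {n0, n1, n2, n3}.

{n0, n1, n2, n3}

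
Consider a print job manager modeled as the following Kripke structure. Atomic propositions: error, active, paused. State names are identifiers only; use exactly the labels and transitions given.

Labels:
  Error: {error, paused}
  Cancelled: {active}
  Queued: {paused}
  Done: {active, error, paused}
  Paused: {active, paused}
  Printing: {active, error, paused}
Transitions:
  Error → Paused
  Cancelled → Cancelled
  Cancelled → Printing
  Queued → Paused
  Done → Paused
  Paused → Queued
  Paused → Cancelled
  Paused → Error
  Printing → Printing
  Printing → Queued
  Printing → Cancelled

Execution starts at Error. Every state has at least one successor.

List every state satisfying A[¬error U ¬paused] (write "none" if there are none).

States satisfying ¬error: {Cancelled, Queued, Paused}.
States satisfying ¬paused: {Cancelled}.
States satisfying A[¬error U ¬paused]: {Cancelled}.

{Cancelled}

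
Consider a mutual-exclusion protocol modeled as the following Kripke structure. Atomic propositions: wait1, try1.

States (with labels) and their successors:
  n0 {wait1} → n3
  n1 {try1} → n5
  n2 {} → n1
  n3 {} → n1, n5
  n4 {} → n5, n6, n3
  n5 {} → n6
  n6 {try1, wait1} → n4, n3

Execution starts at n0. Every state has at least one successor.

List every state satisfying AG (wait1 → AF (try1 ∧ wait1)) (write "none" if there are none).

States satisfying wait1 → AF (try1 ∧ wait1): {n0, n1, n2, n3, n4, n5, n6}.
States satisfying AG (wait1 → AF (try1 ∧ wait1)): {n0, n1, n2, n3, n4, n5, n6}.

{n0, n1, n2, n3, n4, n5, n6}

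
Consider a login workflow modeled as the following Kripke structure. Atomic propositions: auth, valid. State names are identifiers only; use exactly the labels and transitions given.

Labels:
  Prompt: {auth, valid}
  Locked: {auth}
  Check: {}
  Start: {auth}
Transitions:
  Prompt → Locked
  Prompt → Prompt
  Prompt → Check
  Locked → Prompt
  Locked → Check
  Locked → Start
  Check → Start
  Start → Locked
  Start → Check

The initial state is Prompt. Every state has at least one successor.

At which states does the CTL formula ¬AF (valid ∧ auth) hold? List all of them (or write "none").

{Locked, Check, Start}

States satisfying valid ∧ auth: {Prompt}.
States satisfying AF (valid ∧ auth): {Prompt}.
States satisfying ¬AF (valid ∧ auth): {Locked, Check, Start}.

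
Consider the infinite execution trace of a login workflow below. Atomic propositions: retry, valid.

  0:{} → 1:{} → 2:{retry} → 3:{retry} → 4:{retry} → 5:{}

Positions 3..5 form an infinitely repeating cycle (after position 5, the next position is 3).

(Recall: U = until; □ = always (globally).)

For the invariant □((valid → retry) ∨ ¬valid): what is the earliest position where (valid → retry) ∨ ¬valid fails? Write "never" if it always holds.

never

(valid → retry) ∨ ¬valid holds at every position 0..5, and those are all the positions the trace ever visits, so the invariant □((valid → retry) ∨ ¬valid) is never violated.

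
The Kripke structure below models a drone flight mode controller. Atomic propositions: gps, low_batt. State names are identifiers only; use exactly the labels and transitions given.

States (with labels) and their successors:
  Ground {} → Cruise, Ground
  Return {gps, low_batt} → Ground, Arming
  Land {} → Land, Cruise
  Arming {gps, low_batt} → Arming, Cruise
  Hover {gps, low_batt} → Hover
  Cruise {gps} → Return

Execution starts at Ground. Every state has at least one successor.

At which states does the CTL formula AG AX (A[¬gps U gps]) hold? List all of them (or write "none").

States satisfying AX (A[¬gps U gps]): {Arming, Hover, Cruise}.
States satisfying AG AX (A[¬gps U gps]): {Hover}.

{Hover}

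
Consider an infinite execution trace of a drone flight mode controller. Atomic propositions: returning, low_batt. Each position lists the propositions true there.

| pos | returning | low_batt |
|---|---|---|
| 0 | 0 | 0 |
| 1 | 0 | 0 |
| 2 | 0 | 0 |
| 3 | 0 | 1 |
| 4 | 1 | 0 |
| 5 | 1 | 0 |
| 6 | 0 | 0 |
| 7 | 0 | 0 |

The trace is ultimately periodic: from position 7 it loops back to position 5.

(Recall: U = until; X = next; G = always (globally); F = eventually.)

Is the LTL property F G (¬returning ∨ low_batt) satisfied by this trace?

No

G (¬returning ∨ low_batt) is false at every position 0..7, so it never becomes true and F G (¬returning ∨ low_batt) fails.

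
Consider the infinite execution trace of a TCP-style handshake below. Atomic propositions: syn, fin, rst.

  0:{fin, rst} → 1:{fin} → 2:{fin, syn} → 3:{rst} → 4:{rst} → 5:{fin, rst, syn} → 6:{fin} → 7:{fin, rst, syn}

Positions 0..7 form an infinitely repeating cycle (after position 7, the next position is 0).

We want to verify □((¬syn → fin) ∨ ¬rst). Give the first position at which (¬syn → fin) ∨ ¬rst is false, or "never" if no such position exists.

Check (¬syn → fin) ∨ ¬rst at each position in order: 0 ✓, 1 ✓, 2 ✓.
At position 3 the labels are {rst}, so (¬syn → fin) ∨ ¬rst is false there. This is the first violation.

3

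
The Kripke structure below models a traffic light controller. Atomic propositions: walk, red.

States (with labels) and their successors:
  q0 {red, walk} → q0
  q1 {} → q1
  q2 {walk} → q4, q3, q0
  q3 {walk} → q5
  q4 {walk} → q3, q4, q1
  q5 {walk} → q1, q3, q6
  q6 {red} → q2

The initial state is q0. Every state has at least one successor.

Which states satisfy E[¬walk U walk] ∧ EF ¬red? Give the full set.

{q2, q3, q4, q5, q6}

States satisfying ¬walk: {q1, q6}.
States satisfying walk: {q0, q2, q3, q4, q5}.
States satisfying E[¬walk U walk]: {q0, q2, q3, q4, q5, q6}.
States satisfying ¬red: {q1, q2, q3, q4, q5}.
States satisfying EF ¬red: {q1, q2, q3, q4, q5, q6}.
States satisfying E[¬walk U walk] ∧ EF ¬red: {q2, q3, q4, q5, q6}.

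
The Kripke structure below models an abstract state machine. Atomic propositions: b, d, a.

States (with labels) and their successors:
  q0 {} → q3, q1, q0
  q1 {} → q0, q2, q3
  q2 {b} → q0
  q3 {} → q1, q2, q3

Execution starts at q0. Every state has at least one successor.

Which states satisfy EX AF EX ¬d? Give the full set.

States satisfying AF EX ¬d: {q0, q1, q2, q3}.
States satisfying EX AF EX ¬d: {q0, q1, q2, q3}.

{q0, q1, q2, q3}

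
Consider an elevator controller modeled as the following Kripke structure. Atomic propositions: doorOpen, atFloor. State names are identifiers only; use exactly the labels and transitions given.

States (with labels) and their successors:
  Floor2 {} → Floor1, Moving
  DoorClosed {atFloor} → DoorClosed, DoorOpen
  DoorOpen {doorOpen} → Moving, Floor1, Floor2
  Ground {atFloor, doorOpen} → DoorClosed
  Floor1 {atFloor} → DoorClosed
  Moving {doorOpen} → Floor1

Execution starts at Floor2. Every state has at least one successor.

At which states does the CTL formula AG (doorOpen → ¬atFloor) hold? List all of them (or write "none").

{Floor2, DoorClosed, DoorOpen, Floor1, Moving}

States satisfying doorOpen → ¬atFloor: {Floor2, DoorClosed, DoorOpen, Floor1, Moving}.
States satisfying AG (doorOpen → ¬atFloor): {Floor2, DoorClosed, DoorOpen, Floor1, Moving}.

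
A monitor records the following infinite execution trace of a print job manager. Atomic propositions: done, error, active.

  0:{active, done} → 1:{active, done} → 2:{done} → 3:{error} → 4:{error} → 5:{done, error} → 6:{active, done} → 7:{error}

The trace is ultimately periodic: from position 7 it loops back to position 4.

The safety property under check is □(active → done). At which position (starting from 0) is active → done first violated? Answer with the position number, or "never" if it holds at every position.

never

active → done holds at every position 0..7, and those are all the positions the trace ever visits, so the invariant □(active → done) is never violated.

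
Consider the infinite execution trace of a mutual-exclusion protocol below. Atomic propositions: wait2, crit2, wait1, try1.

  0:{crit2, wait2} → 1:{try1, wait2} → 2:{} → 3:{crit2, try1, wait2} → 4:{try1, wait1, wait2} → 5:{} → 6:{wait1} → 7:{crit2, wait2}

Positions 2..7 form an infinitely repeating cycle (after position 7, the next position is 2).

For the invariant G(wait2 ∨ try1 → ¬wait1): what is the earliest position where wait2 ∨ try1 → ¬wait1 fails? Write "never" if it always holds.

4

Check wait2 ∨ try1 → ¬wait1 at each position in order: 0 ✓, 1 ✓, 2 ✓, 3 ✓.
At position 4 the labels are {try1, wait1, wait2}, so wait2 ∨ try1 → ¬wait1 is false there. This is the first violation.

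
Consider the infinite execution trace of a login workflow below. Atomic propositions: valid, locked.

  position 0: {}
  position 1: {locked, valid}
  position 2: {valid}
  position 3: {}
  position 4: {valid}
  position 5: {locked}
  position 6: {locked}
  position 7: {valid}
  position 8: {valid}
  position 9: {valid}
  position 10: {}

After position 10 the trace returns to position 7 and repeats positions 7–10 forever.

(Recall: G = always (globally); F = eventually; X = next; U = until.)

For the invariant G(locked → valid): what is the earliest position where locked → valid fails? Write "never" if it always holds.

5

Check locked → valid at each position in order: 0 ✓, 1 ✓, 2 ✓, 3 ✓, 4 ✓.
At position 5 the labels are {locked}, so locked → valid is false there. This is the first violation.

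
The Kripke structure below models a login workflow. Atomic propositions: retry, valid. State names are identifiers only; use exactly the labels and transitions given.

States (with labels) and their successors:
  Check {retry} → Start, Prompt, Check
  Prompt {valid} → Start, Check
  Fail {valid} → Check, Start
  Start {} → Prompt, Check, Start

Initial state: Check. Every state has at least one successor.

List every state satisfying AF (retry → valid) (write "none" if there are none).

States satisfying retry → valid: {Prompt, Fail, Start}.
States satisfying AF (retry → valid): {Prompt, Fail, Start}.

{Prompt, Fail, Start}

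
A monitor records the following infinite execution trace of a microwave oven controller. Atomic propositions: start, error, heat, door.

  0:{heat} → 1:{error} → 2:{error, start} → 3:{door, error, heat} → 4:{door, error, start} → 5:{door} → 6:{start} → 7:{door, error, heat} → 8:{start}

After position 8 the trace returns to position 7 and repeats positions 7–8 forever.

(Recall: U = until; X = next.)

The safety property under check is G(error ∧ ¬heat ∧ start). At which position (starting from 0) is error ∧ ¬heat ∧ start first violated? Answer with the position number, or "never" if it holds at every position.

At position 0 the labels are {heat}, so error ∧ ¬heat ∧ start is false there. This is the first violation.

0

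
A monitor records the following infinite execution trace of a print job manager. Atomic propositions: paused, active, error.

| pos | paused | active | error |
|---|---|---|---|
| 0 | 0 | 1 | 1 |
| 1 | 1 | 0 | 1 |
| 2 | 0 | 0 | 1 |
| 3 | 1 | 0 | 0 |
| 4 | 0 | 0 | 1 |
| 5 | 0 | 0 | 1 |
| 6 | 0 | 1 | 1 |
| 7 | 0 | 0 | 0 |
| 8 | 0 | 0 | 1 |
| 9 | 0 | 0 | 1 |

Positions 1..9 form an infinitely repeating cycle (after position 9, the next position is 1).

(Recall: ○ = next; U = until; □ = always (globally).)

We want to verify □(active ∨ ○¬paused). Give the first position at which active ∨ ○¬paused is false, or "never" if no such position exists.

Check active ∨ ○¬paused at each position in order: 0 ✓, 1 ✓.
At position 2 the labels are {error} and the next position 3 has {paused}, so active ∨ ○¬paused is false there. This is the first violation.

2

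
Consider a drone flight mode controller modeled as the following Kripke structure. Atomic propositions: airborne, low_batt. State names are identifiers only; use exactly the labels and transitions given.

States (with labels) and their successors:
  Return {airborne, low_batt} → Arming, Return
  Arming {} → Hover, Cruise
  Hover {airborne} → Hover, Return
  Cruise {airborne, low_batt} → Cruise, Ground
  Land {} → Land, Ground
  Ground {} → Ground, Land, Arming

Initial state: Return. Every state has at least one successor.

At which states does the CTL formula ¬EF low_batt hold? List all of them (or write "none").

none

States satisfying low_batt: {Return, Cruise}.
States satisfying EF low_batt: {Return, Arming, Hover, Cruise, Land, Ground}.
States satisfying ¬EF low_batt: ∅.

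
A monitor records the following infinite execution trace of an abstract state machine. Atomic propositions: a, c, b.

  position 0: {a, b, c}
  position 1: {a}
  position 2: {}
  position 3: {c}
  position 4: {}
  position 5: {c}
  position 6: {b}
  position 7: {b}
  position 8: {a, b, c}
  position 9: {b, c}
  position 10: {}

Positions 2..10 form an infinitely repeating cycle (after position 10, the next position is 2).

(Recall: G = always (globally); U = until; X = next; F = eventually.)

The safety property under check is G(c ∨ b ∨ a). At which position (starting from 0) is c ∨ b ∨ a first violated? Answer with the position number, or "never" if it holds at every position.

Check c ∨ b ∨ a at each position in order: 0 ✓, 1 ✓.
At position 2 the labels are {}, so c ∨ b ∨ a is false there. This is the first violation.

2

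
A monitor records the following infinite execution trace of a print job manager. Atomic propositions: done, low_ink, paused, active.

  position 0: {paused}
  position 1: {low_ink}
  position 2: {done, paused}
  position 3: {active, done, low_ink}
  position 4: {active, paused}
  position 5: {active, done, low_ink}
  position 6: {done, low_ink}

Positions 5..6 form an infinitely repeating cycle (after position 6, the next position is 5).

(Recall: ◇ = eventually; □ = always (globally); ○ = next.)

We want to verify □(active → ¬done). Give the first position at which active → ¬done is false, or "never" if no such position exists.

Check active → ¬done at each position in order: 0 ✓, 1 ✓, 2 ✓.
At position 3 the labels are {active, done, low_ink}, so active → ¬done is false there. This is the first violation.

3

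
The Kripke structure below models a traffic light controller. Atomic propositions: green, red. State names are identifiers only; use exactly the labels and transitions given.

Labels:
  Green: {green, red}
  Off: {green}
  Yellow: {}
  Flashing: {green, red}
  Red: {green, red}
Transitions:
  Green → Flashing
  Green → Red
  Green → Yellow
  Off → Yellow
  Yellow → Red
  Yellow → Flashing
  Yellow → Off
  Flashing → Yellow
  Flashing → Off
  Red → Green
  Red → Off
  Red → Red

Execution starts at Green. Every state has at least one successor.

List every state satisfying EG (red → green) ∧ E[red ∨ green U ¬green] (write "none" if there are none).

States satisfying red → green: {Green, Off, Yellow, Flashing, Red}.
States satisfying EG (red → green): {Green, Off, Yellow, Flashing, Red}.
States satisfying red ∨ green: {Green, Off, Flashing, Red}.
States satisfying ¬green: {Yellow}.
States satisfying E[red ∨ green U ¬green]: {Green, Off, Yellow, Flashing, Red}.
States satisfying EG (red → green) ∧ E[red ∨ green U ¬green]: {Green, Off, Yellow, Flashing, Red}.

{Green, Off, Yellow, Flashing, Red}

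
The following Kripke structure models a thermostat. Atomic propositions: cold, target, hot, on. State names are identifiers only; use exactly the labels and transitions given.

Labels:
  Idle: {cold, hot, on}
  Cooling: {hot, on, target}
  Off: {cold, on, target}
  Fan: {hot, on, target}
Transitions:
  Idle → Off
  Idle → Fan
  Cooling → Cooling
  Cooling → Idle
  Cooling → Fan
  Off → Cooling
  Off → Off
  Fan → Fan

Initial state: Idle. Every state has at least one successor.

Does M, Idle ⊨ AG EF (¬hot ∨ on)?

States satisfying EF (¬hot ∨ on): {Idle, Cooling, Off, Fan}.
States satisfying AG EF (¬hot ∨ on): {Idle, Cooling, Off, Fan}.
Every state reachable from Idle satisfies EF (¬hot ∨ on).
Idle ∈ Sat(AG EF (¬hot ∨ on)).

Satisfied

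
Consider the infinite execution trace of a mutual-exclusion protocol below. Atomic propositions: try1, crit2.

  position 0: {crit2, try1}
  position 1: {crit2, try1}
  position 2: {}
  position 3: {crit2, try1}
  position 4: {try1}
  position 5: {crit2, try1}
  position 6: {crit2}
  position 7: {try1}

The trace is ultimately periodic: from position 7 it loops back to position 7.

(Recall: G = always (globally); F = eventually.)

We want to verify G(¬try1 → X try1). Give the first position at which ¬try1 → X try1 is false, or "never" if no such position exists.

never

¬try1 → X try1 holds at every position 0..7, and those are all the positions the trace ever visits, so the invariant G(¬try1 → X try1) is never violated.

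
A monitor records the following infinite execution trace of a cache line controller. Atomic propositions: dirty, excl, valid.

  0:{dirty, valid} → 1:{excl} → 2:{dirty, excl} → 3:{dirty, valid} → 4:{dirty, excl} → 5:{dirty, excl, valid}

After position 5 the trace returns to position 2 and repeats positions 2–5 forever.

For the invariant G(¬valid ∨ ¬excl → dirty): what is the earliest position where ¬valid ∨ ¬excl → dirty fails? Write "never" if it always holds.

Check ¬valid ∨ ¬excl → dirty at each position in order: 0 ✓.
At position 1 the labels are {excl}, so ¬valid ∨ ¬excl → dirty is false there. This is the first violation.

1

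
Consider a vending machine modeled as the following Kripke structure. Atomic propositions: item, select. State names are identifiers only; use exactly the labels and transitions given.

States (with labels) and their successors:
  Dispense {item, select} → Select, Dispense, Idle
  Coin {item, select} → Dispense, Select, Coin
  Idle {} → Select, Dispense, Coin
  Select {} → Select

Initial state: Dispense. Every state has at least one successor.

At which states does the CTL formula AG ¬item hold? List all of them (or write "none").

States satisfying ¬item: {Idle, Select}.
States satisfying AG ¬item: {Select}.

{Select}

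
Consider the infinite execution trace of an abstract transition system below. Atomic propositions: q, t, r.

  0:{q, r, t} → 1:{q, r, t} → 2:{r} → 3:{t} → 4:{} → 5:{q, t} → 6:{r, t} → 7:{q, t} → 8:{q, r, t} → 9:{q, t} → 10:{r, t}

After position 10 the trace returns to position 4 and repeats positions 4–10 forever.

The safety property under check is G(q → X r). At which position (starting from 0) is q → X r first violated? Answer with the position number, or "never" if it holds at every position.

8

Check q → X r at each position in order: 0 ✓, 1 ✓, 2 ✓, 3 ✓, 4 ✓, 5 ✓, 6 ✓, 7 ✓.
At position 8 the labels are {q, r, t} and the next position 9 has {q, t}, so q → X r is false there. This is the first violation.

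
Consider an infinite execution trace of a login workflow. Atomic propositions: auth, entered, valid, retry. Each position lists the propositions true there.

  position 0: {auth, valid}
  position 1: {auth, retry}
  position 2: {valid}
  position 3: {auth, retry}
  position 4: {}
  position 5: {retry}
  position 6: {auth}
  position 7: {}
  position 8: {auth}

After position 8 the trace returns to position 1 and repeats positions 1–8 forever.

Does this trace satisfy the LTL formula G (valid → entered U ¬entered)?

Yes

valid → entered U ¬entered holds at every position 0..8, and those are all positions ever visited, so G (valid → entered U ¬entered) holds.
Positions where valid holds: 0, 2.
Check entered U ¬entered at each: 0→ok, 2→ok.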